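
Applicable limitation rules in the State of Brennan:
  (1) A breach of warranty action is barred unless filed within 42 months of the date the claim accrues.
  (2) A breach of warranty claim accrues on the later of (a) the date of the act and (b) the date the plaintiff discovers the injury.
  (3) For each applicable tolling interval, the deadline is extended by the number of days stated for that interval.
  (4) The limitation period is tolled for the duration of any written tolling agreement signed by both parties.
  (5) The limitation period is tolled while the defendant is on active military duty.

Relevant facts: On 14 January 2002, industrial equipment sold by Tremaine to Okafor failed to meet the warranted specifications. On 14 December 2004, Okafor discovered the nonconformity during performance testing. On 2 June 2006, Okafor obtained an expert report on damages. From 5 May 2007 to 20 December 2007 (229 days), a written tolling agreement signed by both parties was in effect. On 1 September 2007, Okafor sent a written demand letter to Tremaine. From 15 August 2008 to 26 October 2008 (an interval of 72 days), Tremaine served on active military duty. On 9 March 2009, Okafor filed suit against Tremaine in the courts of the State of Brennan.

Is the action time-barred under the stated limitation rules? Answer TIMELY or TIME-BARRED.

The claim accrued on 14 December 2004 — the later of the 14 January 2002 act and the 14 December 2004 discovery.
Adding the 42 months base period to 14 December 2004 gives a deadline of 14 June 2008, before any tolling.
The period was tolled for 229 days by the written tolling agreement (5 May 2007 to 20 December 2007), pushing the deadline to 29 January 2009.
The defendant's active military service from 15 August 2008 to 26 October 2008 tolled the period for 72 days, extending the deadline to 11 April 2009.
None of the other events listed affects the running of the period under the stated rules.
Filing on 9 March 2009 beat the 11 April 2009 deadline — the action is timely.

TIMELY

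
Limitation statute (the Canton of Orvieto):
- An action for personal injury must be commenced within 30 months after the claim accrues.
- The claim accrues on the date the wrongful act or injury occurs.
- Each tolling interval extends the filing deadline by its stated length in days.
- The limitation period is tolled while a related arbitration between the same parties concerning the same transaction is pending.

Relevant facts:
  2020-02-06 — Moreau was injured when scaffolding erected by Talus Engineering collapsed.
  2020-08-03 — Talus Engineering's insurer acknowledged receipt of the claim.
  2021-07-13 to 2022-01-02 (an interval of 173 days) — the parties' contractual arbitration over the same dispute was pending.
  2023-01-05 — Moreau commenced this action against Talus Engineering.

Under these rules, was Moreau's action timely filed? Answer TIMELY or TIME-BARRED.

TIMELY

The claim accrued on 2020-02-06, when the wrongful act occurred.
Adding the 30 months base period to 2020-02-06 gives a deadline of 2022-08-06, before any tolling.
The pending related arbitration from 2021-07-13 to 2022-01-02 tolled the period for 173 days, extending the deadline to 2023-01-26.
Nothing else in the chronology tolls or restarts the period.
The 2023-01-05 filing precedes the 2023-01-26 deadline; the claim is timely.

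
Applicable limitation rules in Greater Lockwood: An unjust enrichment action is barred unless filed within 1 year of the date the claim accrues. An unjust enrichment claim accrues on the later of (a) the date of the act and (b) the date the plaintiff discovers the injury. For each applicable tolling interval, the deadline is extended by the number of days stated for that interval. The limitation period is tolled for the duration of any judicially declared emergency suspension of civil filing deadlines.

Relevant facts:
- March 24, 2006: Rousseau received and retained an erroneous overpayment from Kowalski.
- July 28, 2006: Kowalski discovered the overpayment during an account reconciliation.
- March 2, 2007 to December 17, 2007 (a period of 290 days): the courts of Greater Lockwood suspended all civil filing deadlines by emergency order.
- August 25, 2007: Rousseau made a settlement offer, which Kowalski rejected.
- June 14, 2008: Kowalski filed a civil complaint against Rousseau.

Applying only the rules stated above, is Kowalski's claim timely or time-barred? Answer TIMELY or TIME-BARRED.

TIME-BARRED

The claim accrued on July 28, 2006 — the later of the March 24, 2006 act and the July 28, 2006 discovery.
Adding the 1 year base period to July 28, 2006 gives a deadline of July 28, 2007, before any tolling.
Because the emergency suspension of filing deadlines ran from March 2, 2007 to December 17, 2007, the deadline is extended by 290 days to May 13, 2008.
None of the other events listed affects the running of the period under the stated rules.
Filing on June 14, 2008 missed the May 13, 2008 deadline — the action is time-barred.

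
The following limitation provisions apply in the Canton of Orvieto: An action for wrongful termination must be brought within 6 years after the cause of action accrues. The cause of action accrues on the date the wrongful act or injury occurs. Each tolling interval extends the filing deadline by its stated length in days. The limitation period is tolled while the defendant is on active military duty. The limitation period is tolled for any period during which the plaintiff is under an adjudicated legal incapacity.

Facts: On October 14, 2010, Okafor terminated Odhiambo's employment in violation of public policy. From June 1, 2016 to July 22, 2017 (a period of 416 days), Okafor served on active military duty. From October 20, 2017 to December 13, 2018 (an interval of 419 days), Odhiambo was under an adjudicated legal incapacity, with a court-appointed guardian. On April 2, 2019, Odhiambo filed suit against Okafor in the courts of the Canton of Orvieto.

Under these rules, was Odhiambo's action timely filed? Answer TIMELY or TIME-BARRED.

The limitation period began to run on October 14, 2010.
6 years from October 14, 2010 is October 14, 2016.
The defendant's active military service from June 1, 2016 to July 22, 2017 tolled the period for 416 days, extending the deadline to December 4, 2017.
The period was tolled for 419 days by the plaintiff's legal incapacity (October 20, 2017 to December 13, 2018), pushing the deadline to January 27, 2019.
The April 2, 2019 filing falls after the January 27, 2019 deadline; the claim is time-barred.

TIME-BARRED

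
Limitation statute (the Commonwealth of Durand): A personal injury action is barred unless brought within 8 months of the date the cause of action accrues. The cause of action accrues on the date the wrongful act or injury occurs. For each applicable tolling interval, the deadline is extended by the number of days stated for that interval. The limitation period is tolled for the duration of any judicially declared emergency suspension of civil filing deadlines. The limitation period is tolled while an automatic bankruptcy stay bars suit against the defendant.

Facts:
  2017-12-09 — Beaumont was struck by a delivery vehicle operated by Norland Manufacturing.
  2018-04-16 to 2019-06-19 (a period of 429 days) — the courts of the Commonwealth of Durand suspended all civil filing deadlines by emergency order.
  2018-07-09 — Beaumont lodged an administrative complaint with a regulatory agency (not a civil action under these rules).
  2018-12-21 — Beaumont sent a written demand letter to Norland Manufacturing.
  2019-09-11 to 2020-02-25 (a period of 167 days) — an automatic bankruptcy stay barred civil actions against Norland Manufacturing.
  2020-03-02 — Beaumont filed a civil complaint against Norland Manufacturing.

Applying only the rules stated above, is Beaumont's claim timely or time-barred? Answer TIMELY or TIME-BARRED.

TIMELY

The claim accrued on 2017-12-09, when the wrongful act occurred.
8 months from 2017-12-09 is 2018-08-09.
The emergency suspension of filing deadlines from 2018-04-16 to 2019-06-19 tolled the period for 429 days, extending the deadline to 2019-10-12.
The automatic bankruptcy stay from 2019-09-11 to 2020-02-25 tolled the period for 167 days, extending the deadline to 2020-03-27.
None of the other events listed affects the running of the period under the stated rules.
The 2020-03-02 filing precedes the 2020-03-27 deadline; the claim is timely.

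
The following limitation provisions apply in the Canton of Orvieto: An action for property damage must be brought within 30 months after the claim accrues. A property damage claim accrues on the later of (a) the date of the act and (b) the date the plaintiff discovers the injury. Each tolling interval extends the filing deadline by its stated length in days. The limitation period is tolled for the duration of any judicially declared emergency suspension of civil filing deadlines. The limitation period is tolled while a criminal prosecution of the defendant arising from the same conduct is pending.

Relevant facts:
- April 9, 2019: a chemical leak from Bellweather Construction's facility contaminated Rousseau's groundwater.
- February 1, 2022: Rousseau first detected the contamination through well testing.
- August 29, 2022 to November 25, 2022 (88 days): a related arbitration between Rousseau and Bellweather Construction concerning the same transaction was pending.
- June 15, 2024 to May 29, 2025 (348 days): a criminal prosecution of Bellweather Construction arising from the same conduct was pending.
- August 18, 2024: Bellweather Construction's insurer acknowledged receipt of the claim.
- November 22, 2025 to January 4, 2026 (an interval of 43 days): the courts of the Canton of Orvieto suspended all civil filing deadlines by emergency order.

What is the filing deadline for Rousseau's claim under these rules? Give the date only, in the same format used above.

Taking the later of the act (April 9, 2019) and discovery (February 1, 2022), the claim accrued on February 1, 2022.
The untolled deadline — 30 months after February 1, 2022 — is August 1, 2024.
The period was tolled for 348 days by the pending criminal prosecution (June 15, 2024 to May 29, 2025), pushing the deadline to July 15, 2025.
The emergency suspension of filing deadlines starting November 22, 2025 came too late — the period had run on July 15, 2025 — and so does not extend the deadline.
Although a pending arbitration ran from August 29, 2022 to November 25, 2022, the stated rules do not make that a tolling event, so it is disregarded.
None of the other events listed affects the running of the period under the stated rules.

July 15, 2025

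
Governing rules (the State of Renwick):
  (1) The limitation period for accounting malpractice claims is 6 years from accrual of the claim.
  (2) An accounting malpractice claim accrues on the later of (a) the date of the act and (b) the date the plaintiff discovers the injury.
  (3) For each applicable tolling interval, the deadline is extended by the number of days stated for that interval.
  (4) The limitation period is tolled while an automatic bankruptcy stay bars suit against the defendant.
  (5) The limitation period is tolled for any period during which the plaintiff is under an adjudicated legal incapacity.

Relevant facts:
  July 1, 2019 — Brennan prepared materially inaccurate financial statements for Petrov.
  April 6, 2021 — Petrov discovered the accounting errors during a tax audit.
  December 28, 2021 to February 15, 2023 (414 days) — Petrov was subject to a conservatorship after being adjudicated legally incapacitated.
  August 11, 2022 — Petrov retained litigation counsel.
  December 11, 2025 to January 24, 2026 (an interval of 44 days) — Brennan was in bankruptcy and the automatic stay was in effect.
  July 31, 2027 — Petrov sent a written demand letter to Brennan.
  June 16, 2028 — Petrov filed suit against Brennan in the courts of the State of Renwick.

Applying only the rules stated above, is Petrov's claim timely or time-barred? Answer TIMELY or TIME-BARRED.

TIMELY

Because discovery on April 6, 2021 post-dates the July 1, 2019 act, accrual under the later-of rule falls on April 6, 2021.
6 years from April 6, 2021 is April 6, 2027.
The plaintiff's legal incapacity from December 28, 2021 to February 15, 2023 tolled the period for 414 days, extending the deadline to May 24, 2028.
Because the automatic bankruptcy stay ran from December 11, 2025 to January 24, 2026, the deadline is extended by 44 days to July 7, 2028.
Nothing else in the chronology tolls or restarts the period.
Petrov filed on June 16, 2028, before the July 7, 2028 deadline, so the action is timely.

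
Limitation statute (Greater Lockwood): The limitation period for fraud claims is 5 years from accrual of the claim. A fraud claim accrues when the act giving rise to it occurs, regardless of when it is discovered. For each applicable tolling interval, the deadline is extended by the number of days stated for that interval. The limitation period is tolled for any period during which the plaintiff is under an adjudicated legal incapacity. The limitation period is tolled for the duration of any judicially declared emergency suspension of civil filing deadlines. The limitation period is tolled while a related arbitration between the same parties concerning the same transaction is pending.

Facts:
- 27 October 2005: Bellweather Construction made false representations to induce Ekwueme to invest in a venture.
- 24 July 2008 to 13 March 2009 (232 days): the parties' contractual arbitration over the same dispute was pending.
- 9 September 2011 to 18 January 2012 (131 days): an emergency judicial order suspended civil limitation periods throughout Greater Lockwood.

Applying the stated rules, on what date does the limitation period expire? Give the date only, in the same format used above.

16 June 2011

The claim accrued on 27 October 2005, the date of the act.
5 years from 27 October 2005 is 27 October 2010.
The pending related arbitration from 24 July 2008 to 13 March 2009 tolled the period for 232 days, extending the deadline to 16 June 2011.
The emergency suspension of filing deadlines from 9 September 2011 to 18 January 2012 began after the period had already run on 16 June 2011, so it has no tolling effect.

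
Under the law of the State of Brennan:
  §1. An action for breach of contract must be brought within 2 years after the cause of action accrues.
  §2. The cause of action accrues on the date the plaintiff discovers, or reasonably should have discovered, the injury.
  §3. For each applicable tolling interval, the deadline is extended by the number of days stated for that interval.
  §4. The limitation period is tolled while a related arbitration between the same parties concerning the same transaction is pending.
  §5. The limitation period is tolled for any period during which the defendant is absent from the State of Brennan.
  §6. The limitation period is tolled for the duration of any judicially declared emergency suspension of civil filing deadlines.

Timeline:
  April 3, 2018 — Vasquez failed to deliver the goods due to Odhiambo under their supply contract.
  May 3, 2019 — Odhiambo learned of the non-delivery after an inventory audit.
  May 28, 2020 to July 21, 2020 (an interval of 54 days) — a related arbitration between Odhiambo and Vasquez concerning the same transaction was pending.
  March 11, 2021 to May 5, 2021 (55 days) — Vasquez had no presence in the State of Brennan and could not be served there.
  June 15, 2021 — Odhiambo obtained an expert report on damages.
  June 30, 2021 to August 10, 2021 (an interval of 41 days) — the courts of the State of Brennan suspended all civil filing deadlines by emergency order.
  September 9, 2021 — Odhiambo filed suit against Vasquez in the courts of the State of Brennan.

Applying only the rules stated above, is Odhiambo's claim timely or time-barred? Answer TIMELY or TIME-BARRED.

Under the discovery rule, the claim accrued on May 3, 2019, when Odhiambo discovered the injury — not on the April 3, 2018 date of the underlying act.
2 years from May 3, 2019 is May 3, 2021.
Because the pending related arbitration ran from May 28, 2020 to July 21, 2020, the deadline is extended by 54 days to June 26, 2021.
The defendant's absence from the jurisdiction from March 11, 2021 to May 5, 2021 tolled the period for 55 days, extending the deadline to August 20, 2021.
The period was tolled for 41 days by the emergency suspension of filing deadlines (June 30, 2021 to August 10, 2021), pushing the deadline to September 30, 2021.
None of the other events listed affects the running of the period under the stated rules.
The September 9, 2021 filing precedes the September 30, 2021 deadline; the claim is timely.

TIMELY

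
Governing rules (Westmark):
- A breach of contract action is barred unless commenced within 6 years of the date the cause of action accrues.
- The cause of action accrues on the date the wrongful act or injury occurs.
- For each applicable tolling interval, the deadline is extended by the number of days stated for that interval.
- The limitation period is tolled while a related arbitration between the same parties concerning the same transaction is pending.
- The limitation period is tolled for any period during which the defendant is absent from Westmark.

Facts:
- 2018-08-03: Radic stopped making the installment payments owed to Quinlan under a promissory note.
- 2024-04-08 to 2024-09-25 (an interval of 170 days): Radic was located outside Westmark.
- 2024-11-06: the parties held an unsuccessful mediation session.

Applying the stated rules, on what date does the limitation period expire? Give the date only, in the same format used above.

2025-01-20

The cause of action accrued on 2018-08-03, the date of the act.
The untolled deadline — 6 years after 2018-08-03 — is 2024-08-03.
The period was tolled for 170 days by the defendant's absence from the jurisdiction (2024-04-08 to 2024-09-25), pushing the deadline to 2025-01-20.
Nothing else in the chronology tolls or restarts the period.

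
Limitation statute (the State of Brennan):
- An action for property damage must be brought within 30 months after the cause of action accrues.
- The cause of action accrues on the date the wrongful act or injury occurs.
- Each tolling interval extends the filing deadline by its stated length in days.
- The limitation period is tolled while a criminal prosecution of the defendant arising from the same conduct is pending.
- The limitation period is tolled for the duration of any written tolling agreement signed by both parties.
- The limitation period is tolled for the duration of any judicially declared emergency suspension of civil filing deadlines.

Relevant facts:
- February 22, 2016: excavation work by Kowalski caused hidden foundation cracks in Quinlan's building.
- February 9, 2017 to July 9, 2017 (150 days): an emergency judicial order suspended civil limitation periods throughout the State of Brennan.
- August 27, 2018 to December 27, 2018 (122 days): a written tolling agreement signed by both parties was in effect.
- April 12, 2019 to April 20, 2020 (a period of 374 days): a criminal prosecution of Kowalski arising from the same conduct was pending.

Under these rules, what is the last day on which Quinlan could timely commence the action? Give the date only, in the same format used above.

May 29, 2020

The cause of action accrued on February 22, 2016, the date of the act.
30 months from February 22, 2016 is August 22, 2018.
Because the emergency suspension of filing deadlines ran from February 9, 2017 to July 9, 2017, the deadline is extended by 150 days to January 19, 2019.
The period was tolled for 122 days by the written tolling agreement (August 27, 2018 to December 27, 2018), pushing the deadline to May 21, 2019.
Because the pending criminal prosecution ran from April 12, 2019 to April 20, 2020, the deadline is extended by 374 days to May 29, 2020.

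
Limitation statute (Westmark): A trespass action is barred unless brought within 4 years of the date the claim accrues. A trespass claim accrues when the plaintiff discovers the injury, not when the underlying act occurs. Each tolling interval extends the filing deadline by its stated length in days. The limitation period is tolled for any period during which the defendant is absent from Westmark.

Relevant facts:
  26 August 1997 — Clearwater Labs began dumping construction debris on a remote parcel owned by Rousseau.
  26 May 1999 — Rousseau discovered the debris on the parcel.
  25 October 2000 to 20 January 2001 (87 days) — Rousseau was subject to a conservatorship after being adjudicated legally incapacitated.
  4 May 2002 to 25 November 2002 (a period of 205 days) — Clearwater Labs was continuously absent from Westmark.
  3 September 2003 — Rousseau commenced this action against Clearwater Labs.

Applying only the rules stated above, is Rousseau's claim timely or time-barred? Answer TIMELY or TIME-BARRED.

TIMELY

The claim did not accrue until Rousseau discovered the injury on 26 May 1999; the 26 August 1997 act date does not start the clock under the stated rule.
The untolled deadline — 4 years after 26 May 1999 — is 26 May 2003.
The period was tolled for 205 days by the defendant's absence from the jurisdiction (4 May 2002 to 25 November 2002), pushing the deadline to 17 December 2003.
Although the plaintiff's incapacity ran from 25 October 2000 to 20 January 2001, the stated rules do not make that a tolling event, so it is disregarded.
Filing on 3 September 2003 beat the 17 December 2003 deadline — the action is timely.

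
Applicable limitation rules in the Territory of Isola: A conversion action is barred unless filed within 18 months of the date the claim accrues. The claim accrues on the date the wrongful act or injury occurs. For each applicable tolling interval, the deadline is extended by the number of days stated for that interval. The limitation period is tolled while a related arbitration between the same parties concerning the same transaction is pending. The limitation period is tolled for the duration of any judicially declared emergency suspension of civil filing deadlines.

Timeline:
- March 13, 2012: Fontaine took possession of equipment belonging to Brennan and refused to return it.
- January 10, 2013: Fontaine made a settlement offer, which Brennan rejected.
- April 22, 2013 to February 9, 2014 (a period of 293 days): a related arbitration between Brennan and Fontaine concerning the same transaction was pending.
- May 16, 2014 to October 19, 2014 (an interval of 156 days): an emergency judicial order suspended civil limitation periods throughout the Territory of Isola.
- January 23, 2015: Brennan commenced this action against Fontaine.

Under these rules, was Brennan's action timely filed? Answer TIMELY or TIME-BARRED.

The claim accrued on March 13, 2012, when the wrongful act occurred.
The untolled deadline — 18 months after March 13, 2012 — is September 13, 2013.
Because the pending related arbitration ran from April 22, 2013 to February 9, 2014, the deadline is extended by 293 days to July 3, 2014.
The emergency suspension of filing deadlines from May 16, 2014 to October 19, 2014 tolled the period for 156 days, extending the deadline to December 6, 2014.
Nothing else in the chronology tolls or restarts the period.
Brennan filed on January 23, 2015, after the December 6, 2014 deadline, so the action is time-barred.

TIME-BARRED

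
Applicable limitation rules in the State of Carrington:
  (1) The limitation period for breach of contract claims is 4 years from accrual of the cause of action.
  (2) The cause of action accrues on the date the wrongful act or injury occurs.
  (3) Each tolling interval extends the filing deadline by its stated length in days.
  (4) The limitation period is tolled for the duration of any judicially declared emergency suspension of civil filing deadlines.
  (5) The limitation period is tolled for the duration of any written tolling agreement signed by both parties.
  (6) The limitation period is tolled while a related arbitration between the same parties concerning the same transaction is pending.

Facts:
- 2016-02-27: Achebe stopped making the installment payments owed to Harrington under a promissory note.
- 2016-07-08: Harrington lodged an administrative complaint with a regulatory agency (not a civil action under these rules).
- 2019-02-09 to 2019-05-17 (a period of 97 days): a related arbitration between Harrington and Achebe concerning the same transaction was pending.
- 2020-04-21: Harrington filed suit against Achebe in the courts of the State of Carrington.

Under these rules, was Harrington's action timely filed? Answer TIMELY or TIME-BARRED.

The limitation period began to run on 2016-02-27.
The untolled deadline — 4 years after 2016-02-27 — is 2020-02-27.
Because the pending related arbitration ran from 2019-02-09 to 2019-05-17, the deadline is extended by 97 days to 2020-06-03.
Nothing else in the chronology tolls or restarts the period.
Filing on 2020-04-21 beat the 2020-06-03 deadline — the action is timely.

TIMELY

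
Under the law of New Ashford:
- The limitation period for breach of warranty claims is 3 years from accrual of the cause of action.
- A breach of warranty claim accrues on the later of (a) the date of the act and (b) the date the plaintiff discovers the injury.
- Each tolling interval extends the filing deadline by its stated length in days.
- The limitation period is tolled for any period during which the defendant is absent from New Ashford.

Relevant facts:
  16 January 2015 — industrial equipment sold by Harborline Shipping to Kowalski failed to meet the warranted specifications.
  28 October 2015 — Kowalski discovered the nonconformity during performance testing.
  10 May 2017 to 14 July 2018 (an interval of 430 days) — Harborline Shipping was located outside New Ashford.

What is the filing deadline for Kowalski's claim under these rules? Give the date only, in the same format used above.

1 January 2020

Because discovery on 28 October 2015 post-dates the 16 January 2015 act, accrual under the later-of rule falls on 28 October 2015.
Adding the 3 years base period to 28 October 2015 gives a deadline of 28 October 2018, before any tolling.
Because the defendant's absence from the jurisdiction ran from 10 May 2017 to 14 July 2018, the deadline is extended by 430 days to 1 January 2020.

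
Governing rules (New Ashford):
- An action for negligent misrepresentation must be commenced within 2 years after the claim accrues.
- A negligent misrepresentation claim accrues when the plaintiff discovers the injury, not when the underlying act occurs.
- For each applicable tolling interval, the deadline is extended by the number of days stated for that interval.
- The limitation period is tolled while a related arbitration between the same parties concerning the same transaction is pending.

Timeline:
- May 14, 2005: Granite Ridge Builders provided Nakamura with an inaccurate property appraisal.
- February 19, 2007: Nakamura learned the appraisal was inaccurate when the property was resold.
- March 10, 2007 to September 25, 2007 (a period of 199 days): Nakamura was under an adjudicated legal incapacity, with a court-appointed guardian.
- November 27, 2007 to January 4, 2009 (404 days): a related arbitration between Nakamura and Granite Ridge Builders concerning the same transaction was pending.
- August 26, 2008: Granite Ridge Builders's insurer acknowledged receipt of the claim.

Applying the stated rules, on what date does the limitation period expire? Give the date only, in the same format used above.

March 30, 2010

Under the discovery rule, the claim accrued on February 19, 2007, when Nakamura discovered the injury — not on the May 14, 2005 date of the underlying act.
The untolled deadline — 2 years after February 19, 2007 — is February 19, 2009.
The period was tolled for 404 days by the pending related arbitration (November 27, 2007 to January 4, 2009), pushing the deadline to March 30, 2010.
The plaintiff's legal incapacity from March 10, 2007 to September 25, 2007 does not toll the period, because no stated rule makes the plaintiff's incapacity a tolling event.
Nothing else in the chronology tolls or restarts the period.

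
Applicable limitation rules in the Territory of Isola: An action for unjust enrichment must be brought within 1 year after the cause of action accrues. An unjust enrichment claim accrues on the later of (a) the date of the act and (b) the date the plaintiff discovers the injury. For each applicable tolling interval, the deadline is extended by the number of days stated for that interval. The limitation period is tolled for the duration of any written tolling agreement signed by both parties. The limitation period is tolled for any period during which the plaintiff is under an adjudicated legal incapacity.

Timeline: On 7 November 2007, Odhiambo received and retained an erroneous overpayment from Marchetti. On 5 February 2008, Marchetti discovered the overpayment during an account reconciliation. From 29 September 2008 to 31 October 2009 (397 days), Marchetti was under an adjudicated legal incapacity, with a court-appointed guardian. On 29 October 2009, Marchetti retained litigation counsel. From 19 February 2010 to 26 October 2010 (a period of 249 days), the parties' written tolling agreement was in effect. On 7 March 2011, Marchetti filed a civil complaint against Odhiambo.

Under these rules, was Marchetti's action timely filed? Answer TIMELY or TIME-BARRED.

TIME-BARRED

Taking the later of the act (7 November 2007) and discovery (5 February 2008), the claim accrued on 5 February 2008.
Adding the 1 year base period to 5 February 2008 gives a deadline of 5 February 2009, before any tolling.
Because the plaintiff's legal incapacity ran from 29 September 2008 to 31 October 2009, the deadline is extended by 397 days to 9 March 2010.
Because the written tolling agreement ran from 19 February 2010 to 26 October 2010, the deadline is extended by 249 days to 13 November 2010.
None of the other events listed affects the running of the period under the stated rules.
Marchetti filed on 7 March 2011, after the 13 November 2010 deadline, so the action is time-barred.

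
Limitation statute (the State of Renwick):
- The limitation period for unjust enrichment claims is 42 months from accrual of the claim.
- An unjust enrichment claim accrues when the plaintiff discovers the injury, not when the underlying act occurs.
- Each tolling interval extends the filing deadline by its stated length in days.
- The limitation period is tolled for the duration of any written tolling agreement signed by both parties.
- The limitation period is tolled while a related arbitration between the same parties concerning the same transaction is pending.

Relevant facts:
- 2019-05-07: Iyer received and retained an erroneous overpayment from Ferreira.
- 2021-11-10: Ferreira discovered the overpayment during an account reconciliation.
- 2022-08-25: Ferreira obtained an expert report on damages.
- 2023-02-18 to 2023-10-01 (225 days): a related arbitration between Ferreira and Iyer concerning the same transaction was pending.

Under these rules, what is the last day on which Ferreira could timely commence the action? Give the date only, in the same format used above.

2025-12-21

The claim did not accrue until Ferreira discovered the injury on 2021-11-10; the 2019-05-07 act date does not start the clock under the stated rule.
The untolled deadline — 42 months after 2021-11-10 — is 2025-05-10.
The period was tolled for 225 days by the pending related arbitration (2023-02-18 to 2023-10-01), pushing the deadline to 2025-12-21.
The other events in the timeline have no effect on the limitation period under the stated rules.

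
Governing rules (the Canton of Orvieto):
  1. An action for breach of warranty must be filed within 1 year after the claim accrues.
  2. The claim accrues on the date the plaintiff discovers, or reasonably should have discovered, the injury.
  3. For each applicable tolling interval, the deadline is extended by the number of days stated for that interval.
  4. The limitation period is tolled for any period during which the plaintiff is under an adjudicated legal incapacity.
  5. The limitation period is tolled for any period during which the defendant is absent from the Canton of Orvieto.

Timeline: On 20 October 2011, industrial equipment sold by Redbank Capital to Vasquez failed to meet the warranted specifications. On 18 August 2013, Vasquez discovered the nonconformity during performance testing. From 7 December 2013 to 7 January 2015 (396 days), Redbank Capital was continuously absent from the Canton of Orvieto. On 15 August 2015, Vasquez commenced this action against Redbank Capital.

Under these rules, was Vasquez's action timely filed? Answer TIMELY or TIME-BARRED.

Under the discovery rule, the claim accrued on 18 August 2013, when Vasquez discovered the injury — not on the 20 October 2011 date of the underlying act.
1 year from 18 August 2013 is 18 August 2014.
The period was tolled for 396 days by the defendant's absence from the jurisdiction (7 December 2013 to 7 January 2015), pushing the deadline to 18 September 2015.
Filing on 15 August 2015 beat the 18 September 2015 deadline — the action is timely.

TIMELY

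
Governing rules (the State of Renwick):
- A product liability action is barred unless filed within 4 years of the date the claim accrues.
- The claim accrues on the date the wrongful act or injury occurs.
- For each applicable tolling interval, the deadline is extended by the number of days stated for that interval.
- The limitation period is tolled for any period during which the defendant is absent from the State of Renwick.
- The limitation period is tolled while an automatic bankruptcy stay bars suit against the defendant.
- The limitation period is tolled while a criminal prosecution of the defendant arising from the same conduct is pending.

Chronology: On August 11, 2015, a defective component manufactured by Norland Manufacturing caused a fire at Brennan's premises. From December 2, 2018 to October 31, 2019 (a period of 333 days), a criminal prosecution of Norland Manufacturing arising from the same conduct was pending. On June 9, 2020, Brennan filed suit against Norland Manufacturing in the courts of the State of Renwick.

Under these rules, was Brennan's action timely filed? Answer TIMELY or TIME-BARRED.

The limitation period began to run on August 11, 2015.
4 years from August 11, 2015 is August 11, 2019.
The pending criminal prosecution from December 2, 2018 to October 31, 2019 tolled the period for 333 days, extending the deadline to July 9, 2020.
Filing on June 9, 2020 beat the July 9, 2020 deadline — the action is timely.

TIMELY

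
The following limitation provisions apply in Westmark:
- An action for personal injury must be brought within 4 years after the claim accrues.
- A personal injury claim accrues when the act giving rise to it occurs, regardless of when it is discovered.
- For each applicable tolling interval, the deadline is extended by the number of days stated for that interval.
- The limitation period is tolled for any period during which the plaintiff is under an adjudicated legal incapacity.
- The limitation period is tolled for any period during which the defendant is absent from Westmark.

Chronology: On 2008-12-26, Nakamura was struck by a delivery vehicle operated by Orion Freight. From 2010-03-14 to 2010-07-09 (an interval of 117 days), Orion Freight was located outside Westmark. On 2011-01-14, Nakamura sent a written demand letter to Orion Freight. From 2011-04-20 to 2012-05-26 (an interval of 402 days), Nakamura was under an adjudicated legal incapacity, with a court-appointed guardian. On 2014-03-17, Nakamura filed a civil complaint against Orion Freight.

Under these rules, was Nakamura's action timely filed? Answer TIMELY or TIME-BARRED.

The claim accrued on 2008-12-26, the date of the act.
4 years from 2008-12-26 is 2012-12-26.
The period was tolled for 117 days by the defendant's absence from the jurisdiction (2010-03-14 to 2010-07-09), pushing the deadline to 2013-04-22.
Because the plaintiff's legal incapacity ran from 2011-04-20 to 2012-05-26, the deadline is extended by 402 days to 2014-05-29.
None of the other events listed affects the running of the period under the stated rules.
The 2014-03-17 filing precedes the 2014-05-29 deadline; the claim is timely.

TIMELY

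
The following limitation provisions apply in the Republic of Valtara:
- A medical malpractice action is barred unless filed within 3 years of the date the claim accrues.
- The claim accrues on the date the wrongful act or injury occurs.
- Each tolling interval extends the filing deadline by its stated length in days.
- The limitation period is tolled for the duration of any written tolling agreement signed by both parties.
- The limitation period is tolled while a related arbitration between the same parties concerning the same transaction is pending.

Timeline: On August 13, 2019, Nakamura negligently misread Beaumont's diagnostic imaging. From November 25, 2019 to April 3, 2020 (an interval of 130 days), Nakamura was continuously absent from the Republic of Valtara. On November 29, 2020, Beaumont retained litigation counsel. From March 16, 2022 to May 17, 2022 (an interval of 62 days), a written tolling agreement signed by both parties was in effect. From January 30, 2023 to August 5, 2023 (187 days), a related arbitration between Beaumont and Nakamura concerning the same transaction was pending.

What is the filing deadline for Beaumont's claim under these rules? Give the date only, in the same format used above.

October 14, 2022

The claim accrued on August 13, 2019, when the wrongful act occurred.
The untolled deadline — 3 years after August 13, 2019 — is August 13, 2022.
Because the written tolling agreement ran from March 16, 2022 to May 17, 2022, the deadline is extended by 62 days to October 14, 2022.
The pending related arbitration starting January 30, 2023 came too late — the period had run on October 14, 2022 — and so does not extend the deadline.
Although the defendant's absence ran from November 25, 2019 to April 3, 2020, the stated rules do not make that a tolling event, so it is disregarded.
The other events in the timeline have no effect on the limitation period under the stated rules.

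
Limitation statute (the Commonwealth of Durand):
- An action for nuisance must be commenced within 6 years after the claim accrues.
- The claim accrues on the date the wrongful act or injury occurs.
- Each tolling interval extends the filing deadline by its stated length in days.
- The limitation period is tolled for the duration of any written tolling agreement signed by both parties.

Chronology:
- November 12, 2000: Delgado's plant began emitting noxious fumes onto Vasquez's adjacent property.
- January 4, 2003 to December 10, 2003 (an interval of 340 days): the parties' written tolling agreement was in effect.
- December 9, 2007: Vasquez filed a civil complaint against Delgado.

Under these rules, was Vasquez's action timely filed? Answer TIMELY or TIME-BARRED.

TIME-BARRED

The limitation period began to run on November 12, 2000.
6 years from November 12, 2000 is November 12, 2006.
The period was tolled for 340 days by the written tolling agreement (January 4, 2003 to December 10, 2003), pushing the deadline to October 18, 2007.
Vasquez filed on December 9, 2007, after the October 18, 2007 deadline, so the action is time-barred.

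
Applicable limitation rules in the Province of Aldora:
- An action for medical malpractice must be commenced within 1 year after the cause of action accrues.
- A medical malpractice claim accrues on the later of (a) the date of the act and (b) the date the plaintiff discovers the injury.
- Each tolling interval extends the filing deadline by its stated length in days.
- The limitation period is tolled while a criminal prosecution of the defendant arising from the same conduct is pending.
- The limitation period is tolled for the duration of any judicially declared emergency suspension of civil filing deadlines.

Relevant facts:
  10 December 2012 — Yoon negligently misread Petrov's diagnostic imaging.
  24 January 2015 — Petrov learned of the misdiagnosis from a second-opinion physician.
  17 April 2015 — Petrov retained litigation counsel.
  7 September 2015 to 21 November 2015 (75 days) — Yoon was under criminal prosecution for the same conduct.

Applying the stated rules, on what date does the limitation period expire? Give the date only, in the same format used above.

Taking the later of the act (10 December 2012) and discovery (24 January 2015), the claim accrued on 24 January 2015.
The untolled deadline — 1 year after 24 January 2015 — is 24 January 2016.
The period was tolled for 75 days by the pending criminal prosecution (7 September 2015 to 21 November 2015), pushing the deadline to 8 April 2016.
None of the other events listed affects the running of the period under the stated rules.

8 April 2016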